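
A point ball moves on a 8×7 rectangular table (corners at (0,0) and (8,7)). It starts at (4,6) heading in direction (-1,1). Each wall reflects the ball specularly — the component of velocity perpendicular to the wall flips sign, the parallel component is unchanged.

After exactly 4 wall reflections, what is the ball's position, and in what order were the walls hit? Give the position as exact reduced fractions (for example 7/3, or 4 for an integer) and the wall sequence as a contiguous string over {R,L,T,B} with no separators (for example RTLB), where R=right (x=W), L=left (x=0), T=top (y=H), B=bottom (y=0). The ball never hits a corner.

1. t=1 → T at (3,7); v=(-1,-1)
2. t=3 → L at (0,4); v=(1,-1)
3. t=4 → B at (4,0); v=(1,1)
4. t=4 → R at (8,4); v=(-1,1)

Final position: (8,4)
Wall sequence: TLBR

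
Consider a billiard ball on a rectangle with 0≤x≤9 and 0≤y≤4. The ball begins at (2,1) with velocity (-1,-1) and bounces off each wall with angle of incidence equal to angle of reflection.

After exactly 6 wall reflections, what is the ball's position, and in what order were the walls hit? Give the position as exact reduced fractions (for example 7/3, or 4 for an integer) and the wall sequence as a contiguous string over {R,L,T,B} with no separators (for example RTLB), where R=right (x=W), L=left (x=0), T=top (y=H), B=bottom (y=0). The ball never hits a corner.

Final position: (7,4)
Wall sequence: BLTBRT

1. t=1 → B at (1,0); v=(-1,1)
2. t=1 → L at (0,1); v=(1,1)
3. t=3 → T at (3,4); v=(1,-1)
4. t=4 → B at (7,0); v=(1,1)
5. t=2 → R at (9,2); v=(-1,1)
6. t=2 → T at (7,4); v=(-1,-1)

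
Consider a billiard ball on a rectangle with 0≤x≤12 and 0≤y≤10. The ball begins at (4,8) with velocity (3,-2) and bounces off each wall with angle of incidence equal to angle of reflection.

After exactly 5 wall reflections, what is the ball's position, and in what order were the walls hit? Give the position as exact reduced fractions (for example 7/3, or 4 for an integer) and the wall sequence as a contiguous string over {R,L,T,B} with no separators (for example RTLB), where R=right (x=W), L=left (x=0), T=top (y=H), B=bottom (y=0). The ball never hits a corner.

Final position: (12,20/3)
Wall sequence: RBLTR

1. t=8/3 → R at (12,8/3); v=(-3,-2)
2. t=4/3 → B at (8,0); v=(-3,2)
3. t=8/3 → L at (0,16/3); v=(3,2)
4. t=7/3 → T at (7,10); v=(3,-2)
5. t=5/3 → R at (12,20/3); v=(-3,-2)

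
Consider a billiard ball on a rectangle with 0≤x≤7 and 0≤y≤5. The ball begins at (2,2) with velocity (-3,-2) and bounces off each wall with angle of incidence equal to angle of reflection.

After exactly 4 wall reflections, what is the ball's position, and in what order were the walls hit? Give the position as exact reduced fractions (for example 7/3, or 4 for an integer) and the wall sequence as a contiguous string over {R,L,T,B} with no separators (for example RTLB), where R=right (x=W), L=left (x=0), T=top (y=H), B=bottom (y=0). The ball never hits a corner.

1. t=2/3 → L at (0,2/3); v=(3,-2)
2. t=1/3 → B at (1,0); v=(3,2)
3. t=2 → R at (7,4); v=(-3,2)
4. t=1/2 → T at (11/2,5); v=(-3,-2)

Final position: (11/2,5)
Wall sequence: LBRT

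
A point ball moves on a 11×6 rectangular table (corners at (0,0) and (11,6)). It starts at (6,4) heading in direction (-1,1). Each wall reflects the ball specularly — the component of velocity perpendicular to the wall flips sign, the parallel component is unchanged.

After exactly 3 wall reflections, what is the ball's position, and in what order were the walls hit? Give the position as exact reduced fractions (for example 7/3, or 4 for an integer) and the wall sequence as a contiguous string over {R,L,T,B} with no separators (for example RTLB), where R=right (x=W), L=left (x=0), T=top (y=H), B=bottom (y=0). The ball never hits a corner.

Final position: (2,0)
Wall sequence: TLB

1. t=2 → T at (4,6); v=(-1,-1)
2. t=4 → L at (0,2); v=(1,-1)
3. t=2 → B at (2,0); v=(1,1)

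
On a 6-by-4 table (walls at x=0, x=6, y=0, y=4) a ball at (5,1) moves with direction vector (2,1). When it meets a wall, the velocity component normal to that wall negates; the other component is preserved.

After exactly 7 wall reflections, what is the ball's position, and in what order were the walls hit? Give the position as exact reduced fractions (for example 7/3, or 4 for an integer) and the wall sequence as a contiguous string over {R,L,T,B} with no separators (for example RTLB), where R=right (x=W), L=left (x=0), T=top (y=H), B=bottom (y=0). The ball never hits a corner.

Final position: (3,4)
Wall sequence: RTLRBLT

1. t=1/2 → R at (6,3/2); v=(-2,1)
2. t=5/2 → T at (1,4); v=(-2,-1)
3. t=1/2 → L at (0,7/2); v=(2,-1)
4. t=3 → R at (6,1/2); v=(-2,-1)
5. t=1/2 → B at (5,0); v=(-2,1)
6. t=5/2 → L at (0,5/2); v=(2,1)
7. t=3/2 → T at (3,4); v=(2,-1)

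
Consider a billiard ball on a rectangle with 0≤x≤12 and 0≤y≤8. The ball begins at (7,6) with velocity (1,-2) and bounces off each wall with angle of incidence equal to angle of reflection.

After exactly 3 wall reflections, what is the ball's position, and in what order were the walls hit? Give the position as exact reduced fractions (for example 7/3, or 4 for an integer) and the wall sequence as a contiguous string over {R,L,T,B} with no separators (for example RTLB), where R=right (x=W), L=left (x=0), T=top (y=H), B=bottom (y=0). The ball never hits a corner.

1. t=3 → B at (10,0); v=(1,2)
2. t=2 → R at (12,4); v=(-1,2)
3. t=2 → T at (10,8); v=(-1,-2)

Final position: (10,8)
Wall sequence: BRT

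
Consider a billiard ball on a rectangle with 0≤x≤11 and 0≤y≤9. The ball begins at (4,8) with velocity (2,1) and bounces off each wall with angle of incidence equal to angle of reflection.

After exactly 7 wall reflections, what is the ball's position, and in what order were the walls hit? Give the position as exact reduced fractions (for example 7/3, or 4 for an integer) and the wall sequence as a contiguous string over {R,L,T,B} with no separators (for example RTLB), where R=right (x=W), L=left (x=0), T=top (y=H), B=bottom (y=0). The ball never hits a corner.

1. t=1 → T at (6,9); v=(2,-1)
2. t=5/2 → R at (11,13/2); v=(-2,-1)
3. t=11/2 → L at (0,1); v=(2,-1)
4. t=1 → B at (2,0); v=(2,1)
5. t=9/2 → R at (11,9/2); v=(-2,1)
6. t=9/2 → T at (2,9); v=(-2,-1)
7. t=1 → L at (0,8); v=(2,-1)

Final position: (0,8)
Wall sequence: TRLBRTL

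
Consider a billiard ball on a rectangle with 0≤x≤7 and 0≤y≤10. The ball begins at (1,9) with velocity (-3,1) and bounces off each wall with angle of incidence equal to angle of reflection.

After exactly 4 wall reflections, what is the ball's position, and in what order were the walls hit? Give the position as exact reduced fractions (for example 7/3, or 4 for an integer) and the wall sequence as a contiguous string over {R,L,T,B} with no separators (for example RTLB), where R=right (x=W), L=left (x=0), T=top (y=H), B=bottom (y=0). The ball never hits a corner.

Final position: (0,6)
Wall sequence: LTRL

1. t=1/3 → L at (0,28/3); v=(3,1)
2. t=2/3 → T at (2,10); v=(3,-1)
3. t=5/3 → R at (7,25/3); v=(-3,-1)
4. t=7/3 → L at (0,6); v=(3,-1)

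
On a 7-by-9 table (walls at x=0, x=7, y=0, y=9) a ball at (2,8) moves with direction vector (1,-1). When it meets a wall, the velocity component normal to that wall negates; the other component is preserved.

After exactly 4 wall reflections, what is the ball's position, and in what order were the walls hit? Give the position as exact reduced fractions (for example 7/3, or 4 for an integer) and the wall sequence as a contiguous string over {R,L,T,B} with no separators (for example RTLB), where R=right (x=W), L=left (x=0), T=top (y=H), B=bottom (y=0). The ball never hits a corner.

1. t=5 → R at (7,3); v=(-1,-1)
2. t=3 → B at (4,0); v=(-1,1)
3. t=4 → L at (0,4); v=(1,1)
4. t=5 → T at (5,9); v=(1,-1)

Final position: (5,9)
Wall sequence: RBLT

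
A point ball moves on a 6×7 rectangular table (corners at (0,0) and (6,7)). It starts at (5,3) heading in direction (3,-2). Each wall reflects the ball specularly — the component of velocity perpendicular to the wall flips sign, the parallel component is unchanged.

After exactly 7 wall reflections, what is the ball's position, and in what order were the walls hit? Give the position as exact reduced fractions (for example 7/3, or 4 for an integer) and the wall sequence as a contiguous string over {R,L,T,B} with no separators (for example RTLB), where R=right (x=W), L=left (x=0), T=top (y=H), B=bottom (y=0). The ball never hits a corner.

1. t=1/3 → R at (6,7/3); v=(-3,-2)
2. t=7/6 → B at (5/2,0); v=(-3,2)
3. t=5/6 → L at (0,5/3); v=(3,2)
4. t=2 → R at (6,17/3); v=(-3,2)
5. t=2/3 → T at (4,7); v=(-3,-2)
6. t=4/3 → L at (0,13/3); v=(3,-2)
7. t=2 → R at (6,1/3); v=(-3,-2)

Final position: (6,1/3)
Wall sequence: RBLRTLR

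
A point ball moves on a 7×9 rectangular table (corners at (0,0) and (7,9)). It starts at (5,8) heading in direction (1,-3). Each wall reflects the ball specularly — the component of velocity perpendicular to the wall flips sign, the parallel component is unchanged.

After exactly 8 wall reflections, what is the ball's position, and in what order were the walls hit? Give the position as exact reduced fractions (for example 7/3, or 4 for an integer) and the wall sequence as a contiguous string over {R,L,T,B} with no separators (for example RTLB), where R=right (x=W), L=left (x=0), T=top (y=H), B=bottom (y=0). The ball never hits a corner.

Final position: (7,4)
Wall sequence: RBTBLTBR

1. t=2 → R at (7,2); v=(-1,-3)
2. t=2/3 → B at (19/3,0); v=(-1,3)
3. t=3 → T at (10/3,9); v=(-1,-3)
4. t=3 → B at (1/3,0); v=(-1,3)
5. t=1/3 → L at (0,1); v=(1,3)
6. t=8/3 → T at (8/3,9); v=(1,-3)
7. t=3 → B at (17/3,0); v=(1,3)
8. t=4/3 → R at (7,4); v=(-1,3)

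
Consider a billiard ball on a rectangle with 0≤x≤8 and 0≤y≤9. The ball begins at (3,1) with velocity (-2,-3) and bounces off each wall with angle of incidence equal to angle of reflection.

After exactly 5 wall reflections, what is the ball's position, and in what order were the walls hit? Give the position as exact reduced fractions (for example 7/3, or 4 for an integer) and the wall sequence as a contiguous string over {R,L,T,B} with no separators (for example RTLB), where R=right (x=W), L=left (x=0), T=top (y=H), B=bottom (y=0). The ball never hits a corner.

1. t=1/3 → B at (7/3,0); v=(-2,3)
2. t=7/6 → L at (0,7/2); v=(2,3)
3. t=11/6 → T at (11/3,9); v=(2,-3)
4. t=13/6 → R at (8,5/2); v=(-2,-3)
5. t=5/6 → B at (19/3,0); v=(-2,3)

Final position: (19/3,0)
Wall sequence: BLTRB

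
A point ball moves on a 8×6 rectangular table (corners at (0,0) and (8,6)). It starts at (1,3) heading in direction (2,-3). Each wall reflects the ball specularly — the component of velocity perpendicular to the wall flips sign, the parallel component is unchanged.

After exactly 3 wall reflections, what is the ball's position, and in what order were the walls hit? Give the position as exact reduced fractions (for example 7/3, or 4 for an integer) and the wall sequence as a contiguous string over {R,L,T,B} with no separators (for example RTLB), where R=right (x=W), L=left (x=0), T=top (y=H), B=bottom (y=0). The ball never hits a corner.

1. t=1 → B at (3,0); v=(2,3)
2. t=2 → T at (7,6); v=(2,-3)
3. t=1/2 → R at (8,9/2); v=(-2,-3)

Final position: (8,9/2)
Wall sequence: BTR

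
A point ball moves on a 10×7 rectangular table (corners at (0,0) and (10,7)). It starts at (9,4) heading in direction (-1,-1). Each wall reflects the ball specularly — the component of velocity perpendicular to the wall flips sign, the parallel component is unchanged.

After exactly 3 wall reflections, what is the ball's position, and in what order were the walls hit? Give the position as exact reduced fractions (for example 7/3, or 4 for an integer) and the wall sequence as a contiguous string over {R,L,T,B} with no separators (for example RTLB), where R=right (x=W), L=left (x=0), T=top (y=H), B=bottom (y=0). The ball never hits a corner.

1. t=4 → B at (5,0); v=(-1,1)
2. t=5 → L at (0,5); v=(1,1)
3. t=2 → T at (2,7); v=(1,-1)

Final position: (2,7)
Wall sequence: BLT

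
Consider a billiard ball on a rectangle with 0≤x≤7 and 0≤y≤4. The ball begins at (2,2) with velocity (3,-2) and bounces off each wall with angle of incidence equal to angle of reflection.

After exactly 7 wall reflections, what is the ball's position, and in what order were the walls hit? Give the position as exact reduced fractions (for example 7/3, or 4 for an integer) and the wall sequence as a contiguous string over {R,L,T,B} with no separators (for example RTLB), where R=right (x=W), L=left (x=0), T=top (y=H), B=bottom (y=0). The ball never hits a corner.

Final position: (5,4)
Wall sequence: BRTLBRT

1. t=1 → B at (5,0); v=(3,2)
2. t=2/3 → R at (7,4/3); v=(-3,2)
3. t=4/3 → T at (3,4); v=(-3,-2)
4. t=1 → L at (0,2); v=(3,-2)
5. t=1 → B at (3,0); v=(3,2)
6. t=4/3 → R at (7,8/3); v=(-3,2)
7. t=2/3 → T at (5,4); v=(-3,-2)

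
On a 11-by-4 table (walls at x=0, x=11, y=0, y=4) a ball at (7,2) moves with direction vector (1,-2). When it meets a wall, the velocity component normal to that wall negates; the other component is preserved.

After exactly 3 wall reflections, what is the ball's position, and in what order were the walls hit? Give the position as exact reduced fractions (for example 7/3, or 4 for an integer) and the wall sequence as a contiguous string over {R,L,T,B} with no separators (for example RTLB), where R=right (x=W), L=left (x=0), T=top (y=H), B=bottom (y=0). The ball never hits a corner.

Final position: (11,2)
Wall sequence: BTR

1. t=1 → B at (8,0); v=(1,2)
2. t=2 → T at (10,4); v=(1,-2)
3. t=1 → R at (11,2); v=(-1,-2)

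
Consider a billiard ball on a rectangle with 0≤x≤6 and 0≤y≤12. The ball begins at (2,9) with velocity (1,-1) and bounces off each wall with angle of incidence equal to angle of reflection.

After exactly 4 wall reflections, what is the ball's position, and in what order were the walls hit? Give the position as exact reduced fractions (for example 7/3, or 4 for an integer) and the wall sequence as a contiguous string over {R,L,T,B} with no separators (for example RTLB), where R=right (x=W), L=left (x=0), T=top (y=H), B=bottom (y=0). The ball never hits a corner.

Final position: (6,7)
Wall sequence: RBLR

1. t=4 → R at (6,5); v=(-1,-1)
2. t=5 → B at (1,0); v=(-1,1)
3. t=1 → L at (0,1); v=(1,1)
4. t=6 → R at (6,7); v=(-1,1)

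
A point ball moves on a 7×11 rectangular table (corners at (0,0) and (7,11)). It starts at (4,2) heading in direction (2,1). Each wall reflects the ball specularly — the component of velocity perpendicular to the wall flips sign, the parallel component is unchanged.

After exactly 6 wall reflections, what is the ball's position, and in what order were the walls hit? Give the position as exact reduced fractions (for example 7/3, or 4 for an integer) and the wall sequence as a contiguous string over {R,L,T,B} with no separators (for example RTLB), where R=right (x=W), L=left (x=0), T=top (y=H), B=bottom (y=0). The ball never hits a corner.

Final position: (7,9/2)
Wall sequence: RLRTLR

1. t=3/2 → R at (7,7/2); v=(-2,1)
2. t=7/2 → L at (0,7); v=(2,1)
3. t=7/2 → R at (7,21/2); v=(-2,1)
4. t=1/2 → T at (6,11); v=(-2,-1)
5. t=3 → L at (0,8); v=(2,-1)
6. t=7/2 → R at (7,9/2); v=(-2,-1)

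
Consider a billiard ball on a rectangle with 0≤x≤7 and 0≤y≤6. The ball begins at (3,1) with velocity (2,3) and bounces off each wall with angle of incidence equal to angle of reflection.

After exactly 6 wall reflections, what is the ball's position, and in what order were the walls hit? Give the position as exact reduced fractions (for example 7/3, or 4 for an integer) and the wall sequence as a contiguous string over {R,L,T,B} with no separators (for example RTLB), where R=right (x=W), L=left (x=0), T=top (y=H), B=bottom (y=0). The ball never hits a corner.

1. t=5/3 → T at (19/3,6); v=(2,-3)
2. t=1/3 → R at (7,5); v=(-2,-3)
3. t=5/3 → B at (11/3,0); v=(-2,3)
4. t=11/6 → L at (0,11/2); v=(2,3)
5. t=1/6 → T at (1/3,6); v=(2,-3)
6. t=2 → B at (13/3,0); v=(2,3)

Final position: (13/3,0)
Wall sequence: TRBLTB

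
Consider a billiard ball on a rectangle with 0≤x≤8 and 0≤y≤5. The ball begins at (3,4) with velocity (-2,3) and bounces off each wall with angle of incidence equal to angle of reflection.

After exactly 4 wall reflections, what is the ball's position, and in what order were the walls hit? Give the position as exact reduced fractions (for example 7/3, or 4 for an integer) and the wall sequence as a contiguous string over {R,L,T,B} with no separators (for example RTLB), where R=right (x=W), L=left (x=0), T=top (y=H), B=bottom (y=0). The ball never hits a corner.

1. t=1/3 → T at (7/3,5); v=(-2,-3)
2. t=7/6 → L at (0,3/2); v=(2,-3)
3. t=1/2 → B at (1,0); v=(2,3)
4. t=5/3 → T at (13/3,5); v=(2,-3)

Final position: (13/3,5)
Wall sequence: TLBT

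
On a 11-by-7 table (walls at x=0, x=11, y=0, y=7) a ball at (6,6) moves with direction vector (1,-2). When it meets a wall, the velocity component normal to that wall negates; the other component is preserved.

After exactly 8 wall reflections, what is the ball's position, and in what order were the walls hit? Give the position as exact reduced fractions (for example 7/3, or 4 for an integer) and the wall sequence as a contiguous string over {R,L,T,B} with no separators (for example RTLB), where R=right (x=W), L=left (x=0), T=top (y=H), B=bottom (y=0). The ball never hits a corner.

1. t=3 → B at (9,0); v=(1,2)
2. t=2 → R at (11,4); v=(-1,2)
3. t=3/2 → T at (19/2,7); v=(-1,-2)
4. t=7/2 → B at (6,0); v=(-1,2)
5. t=7/2 → T at (5/2,7); v=(-1,-2)
6. t=5/2 → L at (0,2); v=(1,-2)
7. t=1 → B at (1,0); v=(1,2)
8. t=7/2 → T at (9/2,7); v=(1,-2)

Final position: (9/2,7)
Wall sequence: BRTBTLBT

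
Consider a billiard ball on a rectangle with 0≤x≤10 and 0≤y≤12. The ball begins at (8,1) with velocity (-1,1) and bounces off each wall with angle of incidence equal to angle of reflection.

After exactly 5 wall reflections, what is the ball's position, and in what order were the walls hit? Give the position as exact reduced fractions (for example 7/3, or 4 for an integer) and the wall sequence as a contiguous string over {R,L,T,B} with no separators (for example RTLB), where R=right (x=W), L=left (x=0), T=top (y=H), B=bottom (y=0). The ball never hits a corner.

Final position: (0,5)
Wall sequence: LTRBL

1. t=8 → L at (0,9); v=(1,1)
2. t=3 → T at (3,12); v=(1,-1)
3. t=7 → R at (10,5); v=(-1,-1)
4. t=5 → B at (5,0); v=(-1,1)
5. t=5 → L at (0,5); v=(1,1)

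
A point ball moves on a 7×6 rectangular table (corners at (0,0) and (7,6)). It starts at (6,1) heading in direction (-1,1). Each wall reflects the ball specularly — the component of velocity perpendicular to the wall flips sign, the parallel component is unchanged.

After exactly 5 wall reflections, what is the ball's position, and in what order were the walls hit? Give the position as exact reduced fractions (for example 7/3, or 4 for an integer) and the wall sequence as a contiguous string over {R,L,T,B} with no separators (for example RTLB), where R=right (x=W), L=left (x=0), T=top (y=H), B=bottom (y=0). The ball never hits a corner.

1. t=5 → T at (1,6); v=(-1,-1)
2. t=1 → L at (0,5); v=(1,-1)
3. t=5 → B at (5,0); v=(1,1)
4. t=2 → R at (7,2); v=(-1,1)
5. t=4 → T at (3,6); v=(-1,-1)

Final position: (3,6)
Wall sequence: TLBRT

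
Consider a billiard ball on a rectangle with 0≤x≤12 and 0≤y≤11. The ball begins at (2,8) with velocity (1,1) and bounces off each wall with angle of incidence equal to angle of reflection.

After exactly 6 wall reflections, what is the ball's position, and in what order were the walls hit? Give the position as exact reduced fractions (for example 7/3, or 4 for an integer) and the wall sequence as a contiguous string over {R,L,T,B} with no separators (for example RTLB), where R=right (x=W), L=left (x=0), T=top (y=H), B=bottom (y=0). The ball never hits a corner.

Final position: (12,2)
Wall sequence: TRBLTR

1. t=3 → T at (5,11); v=(1,-1)
2. t=7 → R at (12,4); v=(-1,-1)
3. t=4 → B at (8,0); v=(-1,1)
4. t=8 → L at (0,8); v=(1,1)
5. t=3 → T at (3,11); v=(1,-1)
6. t=9 → R at (12,2); v=(-1,-1)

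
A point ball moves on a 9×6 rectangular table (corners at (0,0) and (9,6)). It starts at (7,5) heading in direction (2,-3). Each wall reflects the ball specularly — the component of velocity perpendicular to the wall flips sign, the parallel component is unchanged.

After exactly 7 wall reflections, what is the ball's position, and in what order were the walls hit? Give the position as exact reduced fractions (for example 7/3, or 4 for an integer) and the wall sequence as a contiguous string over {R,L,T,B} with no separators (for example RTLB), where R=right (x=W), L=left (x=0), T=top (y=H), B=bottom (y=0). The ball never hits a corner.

Final position: (25/3,0)
Wall sequence: RBTLBTB

1. t=1 → R at (9,2); v=(-2,-3)
2. t=2/3 → B at (23/3,0); v=(-2,3)
3. t=2 → T at (11/3,6); v=(-2,-3)
4. t=11/6 → L at (0,1/2); v=(2,-3)
5. t=1/6 → B at (1/3,0); v=(2,3)
6. t=2 → T at (13/3,6); v=(2,-3)
7. t=2 → B at (25/3,0); v=(2,3)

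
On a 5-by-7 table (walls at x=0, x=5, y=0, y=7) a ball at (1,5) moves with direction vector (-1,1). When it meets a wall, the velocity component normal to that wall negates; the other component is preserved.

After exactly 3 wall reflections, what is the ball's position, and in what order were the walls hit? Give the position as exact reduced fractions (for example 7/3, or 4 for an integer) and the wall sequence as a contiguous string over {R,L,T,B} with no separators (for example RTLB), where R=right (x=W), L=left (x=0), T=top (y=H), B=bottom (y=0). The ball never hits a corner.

Final position: (5,3)
Wall sequence: LTR

1. t=1 → L at (0,6); v=(1,1)
2. t=1 → T at (1,7); v=(1,-1)
3. t=4 → R at (5,3); v=(-1,-1)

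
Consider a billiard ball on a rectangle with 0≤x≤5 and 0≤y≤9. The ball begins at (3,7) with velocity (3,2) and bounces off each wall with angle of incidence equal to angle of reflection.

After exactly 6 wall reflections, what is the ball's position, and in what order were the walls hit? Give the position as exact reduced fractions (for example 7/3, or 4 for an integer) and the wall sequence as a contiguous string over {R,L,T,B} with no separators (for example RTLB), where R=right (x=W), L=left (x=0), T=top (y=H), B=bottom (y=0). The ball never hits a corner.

Final position: (0,1/3)
Wall sequence: RTLRBL

1. t=2/3 → R at (5,25/3); v=(-3,2)
2. t=1/3 → T at (4,9); v=(-3,-2)
3. t=4/3 → L at (0,19/3); v=(3,-2)
4. t=5/3 → R at (5,3); v=(-3,-2)
5. t=3/2 → B at (1/2,0); v=(-3,2)
6. t=1/6 → L at (0,1/3); v=(3,2)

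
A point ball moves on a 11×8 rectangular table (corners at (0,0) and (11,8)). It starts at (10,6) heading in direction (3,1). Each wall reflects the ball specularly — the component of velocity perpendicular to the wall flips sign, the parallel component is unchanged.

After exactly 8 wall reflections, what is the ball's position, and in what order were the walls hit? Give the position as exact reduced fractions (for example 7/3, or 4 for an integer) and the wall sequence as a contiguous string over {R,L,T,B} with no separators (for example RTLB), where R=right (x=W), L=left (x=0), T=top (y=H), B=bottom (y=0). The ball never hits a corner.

Final position: (2,8)
Wall sequence: RTLRBLRT

1. t=1/3 → R at (11,19/3); v=(-3,1)
2. t=5/3 → T at (6,8); v=(-3,-1)
3. t=2 → L at (0,6); v=(3,-1)
4. t=11/3 → R at (11,7/3); v=(-3,-1)
5. t=7/3 → B at (4,0); v=(-3,1)
6. t=4/3 → L at (0,4/3); v=(3,1)
7. t=11/3 → R at (11,5); v=(-3,1)
8. t=3 → T at (2,8); v=(-3,-1)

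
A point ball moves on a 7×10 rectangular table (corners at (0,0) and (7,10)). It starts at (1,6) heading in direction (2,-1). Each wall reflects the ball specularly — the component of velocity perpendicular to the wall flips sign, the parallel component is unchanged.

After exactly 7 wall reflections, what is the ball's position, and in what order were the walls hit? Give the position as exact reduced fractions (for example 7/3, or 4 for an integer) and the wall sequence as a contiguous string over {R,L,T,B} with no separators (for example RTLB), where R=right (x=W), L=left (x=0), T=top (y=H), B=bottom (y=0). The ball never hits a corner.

1. t=3 → R at (7,3); v=(-2,-1)
2. t=3 → B at (1,0); v=(-2,1)
3. t=1/2 → L at (0,1/2); v=(2,1)
4. t=7/2 → R at (7,4); v=(-2,1)
5. t=7/2 → L at (0,15/2); v=(2,1)
6. t=5/2 → T at (5,10); v=(2,-1)
7. t=1 → R at (7,9); v=(-2,-1)

Final position: (7,9)
Wall sequence: RBLRLTR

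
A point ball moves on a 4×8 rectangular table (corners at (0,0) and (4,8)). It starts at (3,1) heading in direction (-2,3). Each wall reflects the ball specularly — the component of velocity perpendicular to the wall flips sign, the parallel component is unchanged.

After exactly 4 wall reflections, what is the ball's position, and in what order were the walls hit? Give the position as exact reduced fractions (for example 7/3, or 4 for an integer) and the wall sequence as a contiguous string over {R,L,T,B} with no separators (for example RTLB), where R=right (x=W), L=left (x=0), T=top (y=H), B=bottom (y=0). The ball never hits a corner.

Final position: (1,0)
Wall sequence: LTRB

1. t=3/2 → L at (0,11/2); v=(2,3)
2. t=5/6 → T at (5/3,8); v=(2,-3)
3. t=7/6 → R at (4,9/2); v=(-2,-3)
4. t=3/2 → B at (1,0); v=(-2,3)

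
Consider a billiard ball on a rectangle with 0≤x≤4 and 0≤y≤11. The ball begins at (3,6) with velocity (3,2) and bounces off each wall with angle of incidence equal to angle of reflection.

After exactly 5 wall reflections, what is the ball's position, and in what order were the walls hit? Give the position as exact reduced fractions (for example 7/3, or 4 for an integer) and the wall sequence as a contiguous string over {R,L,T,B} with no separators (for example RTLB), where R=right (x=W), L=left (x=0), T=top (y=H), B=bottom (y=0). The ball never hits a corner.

1. t=1/3 → R at (4,20/3); v=(-3,2)
2. t=4/3 → L at (0,28/3); v=(3,2)
3. t=5/6 → T at (5/2,11); v=(3,-2)
4. t=1/2 → R at (4,10); v=(-3,-2)
5. t=4/3 → L at (0,22/3); v=(3,-2)

Final position: (0,22/3)
Wall sequence: RLTRL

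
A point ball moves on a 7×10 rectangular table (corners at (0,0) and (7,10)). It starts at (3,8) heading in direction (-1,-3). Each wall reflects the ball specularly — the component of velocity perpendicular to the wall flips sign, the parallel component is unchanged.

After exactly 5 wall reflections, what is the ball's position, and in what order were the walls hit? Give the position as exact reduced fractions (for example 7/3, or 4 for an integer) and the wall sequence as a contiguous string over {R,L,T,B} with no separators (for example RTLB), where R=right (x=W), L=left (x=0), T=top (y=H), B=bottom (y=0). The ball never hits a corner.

1. t=8/3 → B at (1/3,0); v=(-1,3)
2. t=1/3 → L at (0,1); v=(1,3)
3. t=3 → T at (3,10); v=(1,-3)
4. t=10/3 → B at (19/3,0); v=(1,3)
5. t=2/3 → R at (7,2); v=(-1,3)

Final position: (7,2)
Wall sequence: BLTBR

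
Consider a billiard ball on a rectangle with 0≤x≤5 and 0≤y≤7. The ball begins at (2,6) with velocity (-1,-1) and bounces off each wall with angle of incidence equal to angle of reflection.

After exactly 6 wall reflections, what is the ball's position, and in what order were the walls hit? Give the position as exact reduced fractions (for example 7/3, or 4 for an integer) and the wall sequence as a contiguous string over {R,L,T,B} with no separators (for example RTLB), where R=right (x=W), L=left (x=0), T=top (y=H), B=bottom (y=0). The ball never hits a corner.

1. t=2 → L at (0,4); v=(1,-1)
2. t=4 → B at (4,0); v=(1,1)
3. t=1 → R at (5,1); v=(-1,1)
4. t=5 → L at (0,6); v=(1,1)
5. t=1 → T at (1,7); v=(1,-1)
6. t=4 → R at (5,3); v=(-1,-1)

Final position: (5,3)
Wall sequence: LBRLTR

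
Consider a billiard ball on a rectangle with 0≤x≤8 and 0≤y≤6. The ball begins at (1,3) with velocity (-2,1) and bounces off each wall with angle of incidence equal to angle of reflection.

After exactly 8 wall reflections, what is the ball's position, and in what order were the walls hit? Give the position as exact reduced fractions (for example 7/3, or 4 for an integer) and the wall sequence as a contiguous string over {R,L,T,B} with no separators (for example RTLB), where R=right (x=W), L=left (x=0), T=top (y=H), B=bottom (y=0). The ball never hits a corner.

Final position: (0,9/2)
Wall sequence: LTRLBRTL

1. t=1/2 → L at (0,7/2); v=(2,1)
2. t=5/2 → T at (5,6); v=(2,-1)
3. t=3/2 → R at (8,9/2); v=(-2,-1)
4. t=4 → L at (0,1/2); v=(2,-1)
5. t=1/2 → B at (1,0); v=(2,1)
6. t=7/2 → R at (8,7/2); v=(-2,1)
7. t=5/2 → T at (3,6); v=(-2,-1)
8. t=3/2 → L at (0,9/2); v=(2,-1)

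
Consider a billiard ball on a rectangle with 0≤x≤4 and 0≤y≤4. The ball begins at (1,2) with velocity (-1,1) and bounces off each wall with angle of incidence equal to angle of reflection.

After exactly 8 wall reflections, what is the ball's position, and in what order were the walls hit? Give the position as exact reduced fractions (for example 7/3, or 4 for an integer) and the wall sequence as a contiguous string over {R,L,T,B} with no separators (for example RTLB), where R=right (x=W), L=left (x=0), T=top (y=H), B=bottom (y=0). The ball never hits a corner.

Final position: (3,0)
Wall sequence: LTRBLTRB

1. t=1 → L at (0,3); v=(1,1)
2. t=1 → T at (1,4); v=(1,-1)
3. t=3 → R at (4,1); v=(-1,-1)
4. t=1 → B at (3,0); v=(-1,1)
5. t=3 → L at (0,3); v=(1,1)
6. t=1 → T at (1,4); v=(1,-1)
7. t=3 → R at (4,1); v=(-1,-1)
8. t=1 → B at (3,0); v=(-1,1)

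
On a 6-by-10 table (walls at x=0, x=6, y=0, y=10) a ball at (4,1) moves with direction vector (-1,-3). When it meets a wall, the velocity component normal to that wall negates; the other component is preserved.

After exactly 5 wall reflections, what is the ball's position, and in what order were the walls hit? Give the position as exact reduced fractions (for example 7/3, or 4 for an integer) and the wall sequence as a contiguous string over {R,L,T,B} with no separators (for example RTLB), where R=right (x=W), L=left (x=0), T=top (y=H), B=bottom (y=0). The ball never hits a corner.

Final position: (6,9)
Wall sequence: BTLBR

1. t=1/3 → B at (11/3,0); v=(-1,3)
2. t=10/3 → T at (1/3,10); v=(-1,-3)
3. t=1/3 → L at (0,9); v=(1,-3)
4. t=3 → B at (3,0); v=(1,3)
5. t=3 → R at (6,9); v=(-1,3)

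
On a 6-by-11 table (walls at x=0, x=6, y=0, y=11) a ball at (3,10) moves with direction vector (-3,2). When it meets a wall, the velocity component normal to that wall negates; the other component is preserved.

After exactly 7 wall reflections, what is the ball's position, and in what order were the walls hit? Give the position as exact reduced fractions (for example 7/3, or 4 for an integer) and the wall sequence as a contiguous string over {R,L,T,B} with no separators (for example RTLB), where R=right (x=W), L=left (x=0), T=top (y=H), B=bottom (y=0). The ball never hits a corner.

1. t=1/2 → T at (3/2,11); v=(-3,-2)
2. t=1/2 → L at (0,10); v=(3,-2)
3. t=2 → R at (6,6); v=(-3,-2)
4. t=2 → L at (0,2); v=(3,-2)
5. t=1 → B at (3,0); v=(3,2)
6. t=1 → R at (6,2); v=(-3,2)
7. t=2 → L at (0,6); v=(3,2)

Final position: (0,6)
Wall sequence: TLRLBRL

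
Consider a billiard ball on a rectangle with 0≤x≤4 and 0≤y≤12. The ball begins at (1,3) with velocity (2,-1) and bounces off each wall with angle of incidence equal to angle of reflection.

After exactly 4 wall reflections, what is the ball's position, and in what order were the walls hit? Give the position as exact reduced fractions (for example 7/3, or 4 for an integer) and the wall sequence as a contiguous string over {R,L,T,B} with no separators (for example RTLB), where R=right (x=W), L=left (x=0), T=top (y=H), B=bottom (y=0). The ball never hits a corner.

Final position: (4,5/2)
Wall sequence: RBLR

1. t=3/2 → R at (4,3/2); v=(-2,-1)
2. t=3/2 → B at (1,0); v=(-2,1)
3. t=1/2 → L at (0,1/2); v=(2,1)
4. t=2 → R at (4,5/2); v=(-2,1)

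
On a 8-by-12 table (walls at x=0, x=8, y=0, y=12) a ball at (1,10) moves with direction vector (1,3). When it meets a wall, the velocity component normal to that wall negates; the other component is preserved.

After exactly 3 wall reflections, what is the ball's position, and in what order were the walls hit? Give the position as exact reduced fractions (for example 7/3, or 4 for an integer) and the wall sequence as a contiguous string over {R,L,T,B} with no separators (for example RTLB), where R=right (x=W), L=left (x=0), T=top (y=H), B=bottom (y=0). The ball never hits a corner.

1. t=2/3 → T at (5/3,12); v=(1,-3)
2. t=4 → B at (17/3,0); v=(1,3)
3. t=7/3 → R at (8,7); v=(-1,3)

Final position: (8,7)
Wall sequence: TBR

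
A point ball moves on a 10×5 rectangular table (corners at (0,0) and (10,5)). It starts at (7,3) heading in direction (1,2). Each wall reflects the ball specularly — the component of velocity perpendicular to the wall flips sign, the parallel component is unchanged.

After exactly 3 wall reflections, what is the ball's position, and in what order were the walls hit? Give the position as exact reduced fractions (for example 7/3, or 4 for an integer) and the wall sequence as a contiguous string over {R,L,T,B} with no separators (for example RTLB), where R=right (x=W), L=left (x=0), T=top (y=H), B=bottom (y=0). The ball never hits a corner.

Final position: (19/2,0)
Wall sequence: TRB

1. t=1 → T at (8,5); v=(1,-2)
2. t=2 → R at (10,1); v=(-1,-2)
3. t=1/2 → B at (19/2,0); v=(-1,2)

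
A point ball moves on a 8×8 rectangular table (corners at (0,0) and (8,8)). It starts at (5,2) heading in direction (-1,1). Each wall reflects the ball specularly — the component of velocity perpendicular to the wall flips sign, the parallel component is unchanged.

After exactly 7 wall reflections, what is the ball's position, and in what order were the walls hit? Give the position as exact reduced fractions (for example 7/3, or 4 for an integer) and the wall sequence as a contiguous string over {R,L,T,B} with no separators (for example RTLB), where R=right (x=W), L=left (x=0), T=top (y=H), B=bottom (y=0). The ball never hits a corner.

Final position: (8,1)
Wall sequence: LTRBLTR

1. t=5 → L at (0,7); v=(1,1)
2. t=1 → T at (1,8); v=(1,-1)
3. t=7 → R at (8,1); v=(-1,-1)
4. t=1 → B at (7,0); v=(-1,1)
5. t=7 → L at (0,7); v=(1,1)
6. t=1 → T at (1,8); v=(1,-1)
7. t=7 → R at (8,1); v=(-1,-1)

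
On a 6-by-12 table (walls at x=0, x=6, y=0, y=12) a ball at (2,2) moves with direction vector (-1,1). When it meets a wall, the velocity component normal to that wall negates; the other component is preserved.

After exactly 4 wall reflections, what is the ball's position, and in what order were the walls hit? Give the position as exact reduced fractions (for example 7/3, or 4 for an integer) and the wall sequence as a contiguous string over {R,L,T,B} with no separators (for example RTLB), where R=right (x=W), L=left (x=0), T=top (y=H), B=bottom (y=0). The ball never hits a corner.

1. t=2 → L at (0,4); v=(1,1)
2. t=6 → R at (6,10); v=(-1,1)
3. t=2 → T at (4,12); v=(-1,-1)
4. t=4 → L at (0,8); v=(1,-1)

Final position: (0,8)
Wall sequence: LRTL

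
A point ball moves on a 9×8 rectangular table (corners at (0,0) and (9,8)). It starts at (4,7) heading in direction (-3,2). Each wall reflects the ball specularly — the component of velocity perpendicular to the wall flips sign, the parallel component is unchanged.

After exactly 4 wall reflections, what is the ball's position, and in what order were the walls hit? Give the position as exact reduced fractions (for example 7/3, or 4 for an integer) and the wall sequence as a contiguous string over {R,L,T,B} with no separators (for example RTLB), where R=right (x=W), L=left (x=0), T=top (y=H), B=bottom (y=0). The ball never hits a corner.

1. t=1/2 → T at (5/2,8); v=(-3,-2)
2. t=5/6 → L at (0,19/3); v=(3,-2)
3. t=3 → R at (9,1/3); v=(-3,-2)
4. t=1/6 → B at (17/2,0); v=(-3,2)

Final position: (17/2,0)
Wall sequence: TLRB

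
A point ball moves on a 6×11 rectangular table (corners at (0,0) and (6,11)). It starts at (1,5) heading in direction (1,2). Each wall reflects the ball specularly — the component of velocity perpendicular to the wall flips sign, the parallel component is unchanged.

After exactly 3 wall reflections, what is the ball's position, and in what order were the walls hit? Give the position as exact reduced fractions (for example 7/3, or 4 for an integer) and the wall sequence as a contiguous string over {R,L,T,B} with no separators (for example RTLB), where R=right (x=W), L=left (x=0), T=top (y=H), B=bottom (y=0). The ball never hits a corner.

Final position: (5/2,0)
Wall sequence: TRB

1. t=3 → T at (4,11); v=(1,-2)
2. t=2 → R at (6,7); v=(-1,-2)
3. t=7/2 → B at (5/2,0); v=(-1,2)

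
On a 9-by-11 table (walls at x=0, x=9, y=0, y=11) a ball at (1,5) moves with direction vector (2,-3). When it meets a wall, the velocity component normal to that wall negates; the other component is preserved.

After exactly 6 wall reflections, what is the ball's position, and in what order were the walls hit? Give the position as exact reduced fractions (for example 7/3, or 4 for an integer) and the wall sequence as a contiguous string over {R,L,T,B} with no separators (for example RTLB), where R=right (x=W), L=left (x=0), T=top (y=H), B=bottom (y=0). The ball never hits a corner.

1. t=5/3 → B at (13/3,0); v=(2,3)
2. t=7/3 → R at (9,7); v=(-2,3)
3. t=4/3 → T at (19/3,11); v=(-2,-3)
4. t=19/6 → L at (0,3/2); v=(2,-3)
5. t=1/2 → B at (1,0); v=(2,3)
6. t=11/3 → T at (25/3,11); v=(2,-3)

Final position: (25/3,11)
Wall sequence: BRTLBT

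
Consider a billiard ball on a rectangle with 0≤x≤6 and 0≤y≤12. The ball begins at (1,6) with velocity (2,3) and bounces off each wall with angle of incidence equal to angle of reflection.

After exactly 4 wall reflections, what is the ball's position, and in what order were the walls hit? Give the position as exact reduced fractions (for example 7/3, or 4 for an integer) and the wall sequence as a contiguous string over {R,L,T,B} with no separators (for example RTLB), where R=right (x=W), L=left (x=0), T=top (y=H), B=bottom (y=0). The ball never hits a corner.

Final position: (1,0)
Wall sequence: TRLB

1. t=2 → T at (5,12); v=(2,-3)
2. t=1/2 → R at (6,21/2); v=(-2,-3)
3. t=3 → L at (0,3/2); v=(2,-3)
4. t=1/2 → B at (1,0); v=(2,3)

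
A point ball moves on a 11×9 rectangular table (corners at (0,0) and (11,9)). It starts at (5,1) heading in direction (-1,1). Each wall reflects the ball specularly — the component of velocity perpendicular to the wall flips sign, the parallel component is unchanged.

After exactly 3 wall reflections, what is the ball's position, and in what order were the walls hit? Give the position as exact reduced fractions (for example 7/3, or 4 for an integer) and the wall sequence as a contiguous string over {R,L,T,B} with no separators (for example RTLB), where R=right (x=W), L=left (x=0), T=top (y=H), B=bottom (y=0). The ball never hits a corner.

Final position: (11,1)
Wall sequence: LTR

1. t=5 → L at (0,6); v=(1,1)
2. t=3 → T at (3,9); v=(1,-1)
3. t=8 → R at (11,1); v=(-1,-1)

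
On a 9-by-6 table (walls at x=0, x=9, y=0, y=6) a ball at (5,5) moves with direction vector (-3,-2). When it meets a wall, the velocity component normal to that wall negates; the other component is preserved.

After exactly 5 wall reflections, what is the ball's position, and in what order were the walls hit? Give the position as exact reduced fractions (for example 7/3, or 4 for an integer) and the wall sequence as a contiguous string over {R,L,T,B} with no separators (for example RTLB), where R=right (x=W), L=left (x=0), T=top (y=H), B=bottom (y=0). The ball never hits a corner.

1. t=5/3 → L at (0,5/3); v=(3,-2)
2. t=5/6 → B at (5/2,0); v=(3,2)
3. t=13/6 → R at (9,13/3); v=(-3,2)
4. t=5/6 → T at (13/2,6); v=(-3,-2)
5. t=13/6 → L at (0,5/3); v=(3,-2)

Final position: (0,5/3)
Wall sequence: LBRTL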